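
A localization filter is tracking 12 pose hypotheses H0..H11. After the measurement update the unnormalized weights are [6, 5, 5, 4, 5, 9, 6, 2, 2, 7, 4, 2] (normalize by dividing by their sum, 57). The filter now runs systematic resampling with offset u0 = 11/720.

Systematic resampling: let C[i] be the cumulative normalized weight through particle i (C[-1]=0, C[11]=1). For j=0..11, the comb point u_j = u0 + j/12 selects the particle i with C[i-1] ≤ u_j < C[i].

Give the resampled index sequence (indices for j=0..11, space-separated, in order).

0 0 1 2 3 4 5 6 6 8 9 10

C = [2/19, 11/57, 16/57, 20/57, 25/57, 34/57, 40/57, 14/19, 44/57, 17/19, 55/57, 1]
j=0: u_0=11/720 ∈ [0, 2/19) → index 0
j=1: u_1=71/720 ∈ [0, 2/19) → index 0
j=2: u_2=131/720 ∈ [2/19, 11/57) → index 1
j=3: u_3=191/720 ∈ [11/57, 16/57) → index 2
j=4: u_4=251/720 ∈ [16/57, 20/57) → index 3
j=5: u_5=311/720 ∈ [20/57, 25/57) → index 4
j=6: u_6=371/720 ∈ [25/57, 34/57) → index 5
j=7: u_7=431/720 ∈ [34/57, 40/57) → index 6
j=8: u_8=491/720 ∈ [34/57, 40/57) → index 6
j=9: u_9=551/720 ∈ [14/19, 44/57) → index 8
j=10: u_10=611/720 ∈ [44/57, 17/19) → index 9
j=11: u_11=671/720 ∈ [17/19, 55/57) → index 10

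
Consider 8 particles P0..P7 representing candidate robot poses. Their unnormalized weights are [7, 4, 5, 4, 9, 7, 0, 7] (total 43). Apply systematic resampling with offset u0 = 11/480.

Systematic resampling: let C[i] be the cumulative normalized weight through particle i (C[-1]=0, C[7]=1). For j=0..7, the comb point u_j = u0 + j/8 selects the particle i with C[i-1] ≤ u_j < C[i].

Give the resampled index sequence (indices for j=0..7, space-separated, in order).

0 0 2 3 4 4 5 7

C = [7/43, 11/43, 16/43, 20/43, 29/43, 36/43, 36/43, 1]
j=0: u_0=11/480 ∈ [0, 7/43) → index 0
j=1: u_1=71/480 ∈ [0, 7/43) → index 0
j=2: u_2=131/480 ∈ [11/43, 16/43) → index 2
j=3: u_3=191/480 ∈ [16/43, 20/43) → index 3
j=4: u_4=251/480 ∈ [20/43, 29/43) → index 4
j=5: u_5=311/480 ∈ [20/43, 29/43) → index 4
j=6: u_6=371/480 ∈ [29/43, 36/43) → index 5
j=7: u_7=431/480 ∈ [36/43, 1) → index 7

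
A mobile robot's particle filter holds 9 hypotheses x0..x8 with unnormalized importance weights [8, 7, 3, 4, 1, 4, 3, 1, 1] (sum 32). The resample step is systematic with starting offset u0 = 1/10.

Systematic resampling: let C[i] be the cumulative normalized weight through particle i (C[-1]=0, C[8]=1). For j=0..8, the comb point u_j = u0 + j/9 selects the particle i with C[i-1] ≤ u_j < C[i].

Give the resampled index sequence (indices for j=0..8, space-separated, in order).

0 0 1 1 2 3 5 6 8

C = [1/4, 15/32, 9/16, 11/16, 23/32, 27/32, 15/16, 31/32, 1]
j=0: u_0=1/10 ∈ [0, 1/4) → index 0
j=1: u_1=19/90 ∈ [0, 1/4) → index 0
j=2: u_2=29/90 ∈ [1/4, 15/32) → index 1
j=3: u_3=13/30 ∈ [1/4, 15/32) → index 1
j=4: u_4=49/90 ∈ [15/32, 9/16) → index 2
j=5: u_5=59/90 ∈ [9/16, 11/16) → index 3
j=6: u_6=23/30 ∈ [23/32, 27/32) → index 5
j=7: u_7=79/90 ∈ [27/32, 15/16) → index 6
j=8: u_8=89/90 ∈ [31/32, 1) → index 8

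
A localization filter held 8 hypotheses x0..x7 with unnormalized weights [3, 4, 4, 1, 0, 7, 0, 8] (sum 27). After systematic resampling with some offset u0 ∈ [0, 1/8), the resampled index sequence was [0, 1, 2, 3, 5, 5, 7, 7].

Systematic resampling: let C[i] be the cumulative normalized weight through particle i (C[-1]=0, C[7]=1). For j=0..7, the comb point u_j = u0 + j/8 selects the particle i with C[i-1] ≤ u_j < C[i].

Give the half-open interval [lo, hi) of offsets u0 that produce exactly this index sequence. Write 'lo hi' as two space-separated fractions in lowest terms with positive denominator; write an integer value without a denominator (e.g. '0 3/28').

C = [1/9, 7/27, 11/27, 4/9, 4/9, 19/27, 19/27, 1]
j=0 picked index 0: u0 ∈ [0, 1/9)
j=1 picked index 1: u0 ∈ [-1/72, 29/216)
j=2 picked index 2: u0 ∈ [1/108, 17/108)
j=3 picked index 3: u0 ∈ [7/216, 5/72)
j=4 picked index 5: u0 ∈ [-1/18, 11/54)
j=5 picked index 5: u0 ∈ [-13/72, 17/216)
j=6 picked index 7: u0 ∈ [-5/108, 1/4)
j=7 picked index 7: u0 ∈ [-37/216, 1/8)
intersection: [7/216, 5/72)

7/216 5/72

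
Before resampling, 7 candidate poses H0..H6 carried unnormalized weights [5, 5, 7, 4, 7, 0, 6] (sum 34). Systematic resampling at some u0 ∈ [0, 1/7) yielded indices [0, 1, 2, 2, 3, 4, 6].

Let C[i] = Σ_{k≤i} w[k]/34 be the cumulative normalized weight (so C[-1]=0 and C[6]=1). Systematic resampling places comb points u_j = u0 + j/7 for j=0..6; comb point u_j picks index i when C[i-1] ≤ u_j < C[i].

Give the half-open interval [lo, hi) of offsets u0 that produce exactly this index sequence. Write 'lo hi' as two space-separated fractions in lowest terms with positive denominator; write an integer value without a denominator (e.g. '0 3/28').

C = [5/34, 5/17, 1/2, 21/34, 14/17, 14/17, 1]
j=0 picked index 0: u0 ∈ [0, 5/34)
j=1 picked index 1: u0 ∈ [1/238, 18/119)
j=2 picked index 2: u0 ∈ [1/119, 3/14)
j=3 picked index 2: u0 ∈ [-16/119, 1/14)
j=4 picked index 3: u0 ∈ [-1/14, 11/238)
j=5 picked index 4: u0 ∈ [-23/238, 13/119)
j=6 picked index 6: u0 ∈ [-4/119, 1/7)
intersection: [1/119, 11/238)

1/119 11/238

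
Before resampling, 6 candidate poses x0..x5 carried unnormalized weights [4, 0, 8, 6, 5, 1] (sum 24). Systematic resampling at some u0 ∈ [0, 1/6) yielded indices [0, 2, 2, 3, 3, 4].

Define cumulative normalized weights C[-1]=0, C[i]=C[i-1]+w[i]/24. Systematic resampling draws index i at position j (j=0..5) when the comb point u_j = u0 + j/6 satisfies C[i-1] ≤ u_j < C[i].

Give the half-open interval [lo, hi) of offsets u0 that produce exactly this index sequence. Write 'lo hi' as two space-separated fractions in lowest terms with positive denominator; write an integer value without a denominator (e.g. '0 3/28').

C = [1/6, 1/6, 1/2, 3/4, 23/24, 1]
j=0 picked index 0: u0 ∈ [0, 1/6)
j=1 picked index 2: u0 ∈ [0, 1/3)
j=2 picked index 2: u0 ∈ [-1/6, 1/6)
j=3 picked index 3: u0 ∈ [0, 1/4)
j=4 picked index 3: u0 ∈ [-1/6, 1/12)
j=5 picked index 4: u0 ∈ [-1/12, 1/8)
intersection: [0, 1/12)

0 1/12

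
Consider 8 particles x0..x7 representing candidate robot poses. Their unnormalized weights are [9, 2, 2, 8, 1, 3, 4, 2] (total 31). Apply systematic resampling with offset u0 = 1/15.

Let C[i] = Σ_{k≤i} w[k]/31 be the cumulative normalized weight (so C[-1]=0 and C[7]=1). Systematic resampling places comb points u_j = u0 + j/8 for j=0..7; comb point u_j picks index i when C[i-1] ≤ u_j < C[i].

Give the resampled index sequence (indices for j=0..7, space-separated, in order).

0 0 1 3 3 4 6 7

C = [9/31, 11/31, 13/31, 21/31, 22/31, 25/31, 29/31, 1]
j=0: u_0=1/15 ∈ [0, 9/31) → index 0
j=1: u_1=23/120 ∈ [0, 9/31) → index 0
j=2: u_2=19/60 ∈ [9/31, 11/31) → index 1
j=3: u_3=53/120 ∈ [13/31, 21/31) → index 3
j=4: u_4=17/30 ∈ [13/31, 21/31) → index 3
j=5: u_5=83/120 ∈ [21/31, 22/31) → index 4
j=6: u_6=49/60 ∈ [25/31, 29/31) → index 6
j=7: u_7=113/120 ∈ [29/31, 1) → index 7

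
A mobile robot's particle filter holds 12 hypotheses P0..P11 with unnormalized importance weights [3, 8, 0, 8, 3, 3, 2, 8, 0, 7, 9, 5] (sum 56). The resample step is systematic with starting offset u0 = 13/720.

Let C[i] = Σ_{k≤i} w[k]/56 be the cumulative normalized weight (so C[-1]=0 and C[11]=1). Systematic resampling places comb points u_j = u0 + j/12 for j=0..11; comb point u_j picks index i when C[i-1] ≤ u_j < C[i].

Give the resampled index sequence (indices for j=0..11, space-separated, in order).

C = [3/56, 11/56, 11/56, 19/56, 11/28, 25/56, 27/56, 5/8, 5/8, 3/4, 51/56, 1]
j=0: u_0=13/720 ∈ [0, 3/56) → index 0
j=1: u_1=73/720 ∈ [3/56, 11/56) → index 1
j=2: u_2=133/720 ∈ [3/56, 11/56) → index 1
j=3: u_3=193/720 ∈ [11/56, 19/56) → index 3
j=4: u_4=253/720 ∈ [19/56, 11/28) → index 4
j=5: u_5=313/720 ∈ [11/28, 25/56) → index 5
j=6: u_6=373/720 ∈ [27/56, 5/8) → index 7
j=7: u_7=433/720 ∈ [27/56, 5/8) → index 7
j=8: u_8=493/720 ∈ [5/8, 3/4) → index 9
j=9: u_9=553/720 ∈ [3/4, 51/56) → index 10
j=10: u_10=613/720 ∈ [3/4, 51/56) → index 10
j=11: u_11=673/720 ∈ [51/56, 1) → index 11

0 1 1 3 4 5 7 7 9 10 10 11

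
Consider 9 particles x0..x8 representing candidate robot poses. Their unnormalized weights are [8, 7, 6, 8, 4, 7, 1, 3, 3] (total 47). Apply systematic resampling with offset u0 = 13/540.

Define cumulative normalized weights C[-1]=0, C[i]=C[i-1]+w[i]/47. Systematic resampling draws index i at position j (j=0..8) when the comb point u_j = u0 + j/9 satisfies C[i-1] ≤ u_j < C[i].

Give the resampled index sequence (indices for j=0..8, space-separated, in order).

C = [8/47, 15/47, 21/47, 29/47, 33/47, 40/47, 41/47, 44/47, 1]
j=0: u_0=13/540 ∈ [0, 8/47) → index 0
j=1: u_1=73/540 ∈ [0, 8/47) → index 0
j=2: u_2=133/540 ∈ [8/47, 15/47) → index 1
j=3: u_3=193/540 ∈ [15/47, 21/47) → index 2
j=4: u_4=253/540 ∈ [21/47, 29/47) → index 3
j=5: u_5=313/540 ∈ [21/47, 29/47) → index 3
j=6: u_6=373/540 ∈ [29/47, 33/47) → index 4
j=7: u_7=433/540 ∈ [33/47, 40/47) → index 5
j=8: u_8=493/540 ∈ [41/47, 44/47) → index 7

0 0 1 2 3 3 4 5 7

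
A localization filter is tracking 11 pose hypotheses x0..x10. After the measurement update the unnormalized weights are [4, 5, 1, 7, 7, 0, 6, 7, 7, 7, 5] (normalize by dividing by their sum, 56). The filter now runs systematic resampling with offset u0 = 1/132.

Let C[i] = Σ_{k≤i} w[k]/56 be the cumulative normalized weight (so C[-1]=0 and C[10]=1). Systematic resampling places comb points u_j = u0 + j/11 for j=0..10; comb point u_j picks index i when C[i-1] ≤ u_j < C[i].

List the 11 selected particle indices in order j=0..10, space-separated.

0 1 3 3 4 6 7 7 8 9 10

C = [1/14, 9/56, 5/28, 17/56, 3/7, 3/7, 15/28, 37/56, 11/14, 51/56, 1]
j=0: u_0=1/132 ∈ [0, 1/14) → index 0
j=1: u_1=13/132 ∈ [1/14, 9/56) → index 1
j=2: u_2=25/132 ∈ [5/28, 17/56) → index 3
j=3: u_3=37/132 ∈ [5/28, 17/56) → index 3
j=4: u_4=49/132 ∈ [17/56, 3/7) → index 4
j=5: u_5=61/132 ∈ [3/7, 15/28) → index 6
j=6: u_6=73/132 ∈ [15/28, 37/56) → index 7
j=7: u_7=85/132 ∈ [15/28, 37/56) → index 7
j=8: u_8=97/132 ∈ [37/56, 11/14) → index 8
j=9: u_9=109/132 ∈ [11/14, 51/56) → index 9
j=10: u_10=11/12 ∈ [51/56, 1) → index 10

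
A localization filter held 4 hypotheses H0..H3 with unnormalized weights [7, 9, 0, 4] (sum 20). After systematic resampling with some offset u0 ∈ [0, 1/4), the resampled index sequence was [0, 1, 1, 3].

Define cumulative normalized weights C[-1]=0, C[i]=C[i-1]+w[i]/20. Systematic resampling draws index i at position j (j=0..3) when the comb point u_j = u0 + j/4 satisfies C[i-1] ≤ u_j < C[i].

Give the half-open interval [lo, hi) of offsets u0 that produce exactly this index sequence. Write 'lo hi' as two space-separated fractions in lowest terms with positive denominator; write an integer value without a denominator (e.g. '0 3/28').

1/10 1/4

C = [7/20, 4/5, 4/5, 1]
j=0 picked index 0: u0 ∈ [0, 7/20)
j=1 picked index 1: u0 ∈ [1/10, 11/20)
j=2 picked index 1: u0 ∈ [-3/20, 3/10)
j=3 picked index 3: u0 ∈ [1/20, 1/4)
intersection: [1/10, 1/4)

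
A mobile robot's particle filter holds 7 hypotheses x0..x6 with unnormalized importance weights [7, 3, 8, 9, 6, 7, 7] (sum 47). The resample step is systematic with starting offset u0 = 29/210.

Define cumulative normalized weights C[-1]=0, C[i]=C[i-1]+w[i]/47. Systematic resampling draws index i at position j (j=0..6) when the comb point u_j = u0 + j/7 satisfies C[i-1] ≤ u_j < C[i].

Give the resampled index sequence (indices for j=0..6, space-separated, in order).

0 2 3 3 5 6 6

C = [7/47, 10/47, 18/47, 27/47, 33/47, 40/47, 1]
j=0: u_0=29/210 ∈ [0, 7/47) → index 0
j=1: u_1=59/210 ∈ [10/47, 18/47) → index 2
j=2: u_2=89/210 ∈ [18/47, 27/47) → index 3
j=3: u_3=17/30 ∈ [18/47, 27/47) → index 3
j=4: u_4=149/210 ∈ [33/47, 40/47) → index 5
j=5: u_5=179/210 ∈ [40/47, 1) → index 6
j=6: u_6=209/210 ∈ [40/47, 1) → index 6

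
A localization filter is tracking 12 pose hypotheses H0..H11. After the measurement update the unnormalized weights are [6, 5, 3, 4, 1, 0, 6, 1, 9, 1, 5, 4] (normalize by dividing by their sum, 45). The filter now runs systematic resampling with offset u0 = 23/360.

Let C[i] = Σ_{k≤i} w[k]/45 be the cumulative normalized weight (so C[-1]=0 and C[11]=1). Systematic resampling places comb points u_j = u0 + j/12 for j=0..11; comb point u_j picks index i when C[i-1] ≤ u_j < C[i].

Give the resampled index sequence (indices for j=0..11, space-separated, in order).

C = [2/15, 11/45, 14/45, 2/5, 19/45, 19/45, 5/9, 26/45, 7/9, 4/5, 41/45, 1]
j=0: u_0=23/360 ∈ [0, 2/15) → index 0
j=1: u_1=53/360 ∈ [2/15, 11/45) → index 1
j=2: u_2=83/360 ∈ [2/15, 11/45) → index 1
j=3: u_3=113/360 ∈ [14/45, 2/5) → index 3
j=4: u_4=143/360 ∈ [14/45, 2/5) → index 3
j=5: u_5=173/360 ∈ [19/45, 5/9) → index 6
j=6: u_6=203/360 ∈ [5/9, 26/45) → index 7
j=7: u_7=233/360 ∈ [26/45, 7/9) → index 8
j=8: u_8=263/360 ∈ [26/45, 7/9) → index 8
j=9: u_9=293/360 ∈ [4/5, 41/45) → index 10
j=10: u_10=323/360 ∈ [4/5, 41/45) → index 10
j=11: u_11=353/360 ∈ [41/45, 1) → index 11

0 1 1 3 3 6 7 8 8 10 10 11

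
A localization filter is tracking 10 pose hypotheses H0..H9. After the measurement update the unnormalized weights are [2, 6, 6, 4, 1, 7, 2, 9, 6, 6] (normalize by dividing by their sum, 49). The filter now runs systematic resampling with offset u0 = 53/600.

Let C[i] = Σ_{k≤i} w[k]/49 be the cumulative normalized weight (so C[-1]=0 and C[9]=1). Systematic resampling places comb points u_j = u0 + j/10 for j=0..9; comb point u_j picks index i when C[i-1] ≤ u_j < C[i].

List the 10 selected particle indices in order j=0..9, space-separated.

C = [2/49, 8/49, 2/7, 18/49, 19/49, 26/49, 4/7, 37/49, 43/49, 1]
j=0: u_0=53/600 ∈ [2/49, 8/49) → index 1
j=1: u_1=113/600 ∈ [8/49, 2/7) → index 2
j=2: u_2=173/600 ∈ [2/7, 18/49) → index 3
j=3: u_3=233/600 ∈ [19/49, 26/49) → index 5
j=4: u_4=293/600 ∈ [19/49, 26/49) → index 5
j=5: u_5=353/600 ∈ [4/7, 37/49) → index 7
j=6: u_6=413/600 ∈ [4/7, 37/49) → index 7
j=7: u_7=473/600 ∈ [37/49, 43/49) → index 8
j=8: u_8=533/600 ∈ [43/49, 1) → index 9
j=9: u_9=593/600 ∈ [43/49, 1) → index 9

1 2 3 5 5 7 7 8 9 9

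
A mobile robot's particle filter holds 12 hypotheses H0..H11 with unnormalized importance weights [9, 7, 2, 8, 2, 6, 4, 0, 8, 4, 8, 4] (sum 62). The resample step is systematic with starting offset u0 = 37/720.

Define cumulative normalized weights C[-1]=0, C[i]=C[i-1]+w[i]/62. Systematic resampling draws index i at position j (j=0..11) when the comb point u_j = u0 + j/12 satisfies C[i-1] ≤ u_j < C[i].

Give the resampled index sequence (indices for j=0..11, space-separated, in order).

C = [9/62, 8/31, 9/31, 13/31, 14/31, 17/31, 19/31, 19/31, 23/31, 25/31, 29/31, 1]
j=0: u_0=37/720 ∈ [0, 9/62) → index 0
j=1: u_1=97/720 ∈ [0, 9/62) → index 0
j=2: u_2=157/720 ∈ [9/62, 8/31) → index 1
j=3: u_3=217/720 ∈ [9/31, 13/31) → index 3
j=4: u_4=277/720 ∈ [9/31, 13/31) → index 3
j=5: u_5=337/720 ∈ [14/31, 17/31) → index 5
j=6: u_6=397/720 ∈ [17/31, 19/31) → index 6
j=7: u_7=457/720 ∈ [19/31, 23/31) → index 8
j=8: u_8=517/720 ∈ [19/31, 23/31) → index 8
j=9: u_9=577/720 ∈ [23/31, 25/31) → index 9
j=10: u_10=637/720 ∈ [25/31, 29/31) → index 10
j=11: u_11=697/720 ∈ [29/31, 1) → index 11

0 0 1 3 3 5 6 8 8 9 10 11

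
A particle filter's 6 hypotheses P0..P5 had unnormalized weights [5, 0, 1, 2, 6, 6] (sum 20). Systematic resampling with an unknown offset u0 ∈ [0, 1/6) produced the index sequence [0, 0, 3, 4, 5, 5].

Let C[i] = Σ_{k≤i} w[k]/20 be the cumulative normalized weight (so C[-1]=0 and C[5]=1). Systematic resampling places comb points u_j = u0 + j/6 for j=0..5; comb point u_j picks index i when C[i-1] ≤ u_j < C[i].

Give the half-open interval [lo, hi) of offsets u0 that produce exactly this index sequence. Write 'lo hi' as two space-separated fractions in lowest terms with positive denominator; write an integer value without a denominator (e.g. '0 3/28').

1/30 1/15

C = [1/4, 1/4, 3/10, 2/5, 7/10, 1]
j=0 picked index 0: u0 ∈ [0, 1/4)
j=1 picked index 0: u0 ∈ [-1/6, 1/12)
j=2 picked index 3: u0 ∈ [-1/30, 1/15)
j=3 picked index 4: u0 ∈ [-1/10, 1/5)
j=4 picked index 5: u0 ∈ [1/30, 1/3)
j=5 picked index 5: u0 ∈ [-2/15, 1/6)
intersection: [1/30, 1/15)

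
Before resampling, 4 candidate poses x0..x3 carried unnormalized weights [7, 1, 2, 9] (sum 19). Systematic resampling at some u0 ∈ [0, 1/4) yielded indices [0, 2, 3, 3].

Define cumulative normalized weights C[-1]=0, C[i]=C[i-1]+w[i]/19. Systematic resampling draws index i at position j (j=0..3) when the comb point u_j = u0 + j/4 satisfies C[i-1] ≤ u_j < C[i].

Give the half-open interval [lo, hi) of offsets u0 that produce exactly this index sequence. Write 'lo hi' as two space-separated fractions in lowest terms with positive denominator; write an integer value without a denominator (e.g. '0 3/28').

13/76 1/4

C = [7/19, 8/19, 10/19, 1]
j=0 picked index 0: u0 ∈ [0, 7/19)
j=1 picked index 2: u0 ∈ [13/76, 21/76)
j=2 picked index 3: u0 ∈ [1/38, 1/2)
j=3 picked index 3: u0 ∈ [-17/76, 1/4)
intersection: [13/76, 1/4)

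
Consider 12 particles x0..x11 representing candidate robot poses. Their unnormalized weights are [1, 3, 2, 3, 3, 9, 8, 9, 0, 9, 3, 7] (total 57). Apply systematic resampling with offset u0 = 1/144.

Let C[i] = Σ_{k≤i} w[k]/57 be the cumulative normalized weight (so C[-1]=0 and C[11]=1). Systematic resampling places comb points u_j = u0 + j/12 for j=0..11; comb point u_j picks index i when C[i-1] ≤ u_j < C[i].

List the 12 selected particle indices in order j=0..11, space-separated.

C = [1/57, 4/57, 2/19, 3/19, 4/19, 7/19, 29/57, 2/3, 2/3, 47/57, 50/57, 1]
j=0: u_0=1/144 ∈ [0, 1/57) → index 0
j=1: u_1=13/144 ∈ [4/57, 2/19) → index 2
j=2: u_2=25/144 ∈ [3/19, 4/19) → index 4
j=3: u_3=37/144 ∈ [4/19, 7/19) → index 5
j=4: u_4=49/144 ∈ [4/19, 7/19) → index 5
j=5: u_5=61/144 ∈ [7/19, 29/57) → index 6
j=6: u_6=73/144 ∈ [7/19, 29/57) → index 6
j=7: u_7=85/144 ∈ [29/57, 2/3) → index 7
j=8: u_8=97/144 ∈ [2/3, 47/57) → index 9
j=9: u_9=109/144 ∈ [2/3, 47/57) → index 9
j=10: u_10=121/144 ∈ [47/57, 50/57) → index 10
j=11: u_11=133/144 ∈ [50/57, 1) → index 11

0 2 4 5 5 6 6 7 9 9 10 11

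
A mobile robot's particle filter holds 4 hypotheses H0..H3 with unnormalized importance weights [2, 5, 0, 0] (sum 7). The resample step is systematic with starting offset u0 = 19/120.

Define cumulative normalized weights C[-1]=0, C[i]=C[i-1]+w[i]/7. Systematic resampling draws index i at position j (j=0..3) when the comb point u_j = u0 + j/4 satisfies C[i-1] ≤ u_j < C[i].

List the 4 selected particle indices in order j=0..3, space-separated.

0 1 1 1

C = [2/7, 1, 1, 1]
j=0: u_0=19/120 ∈ [0, 2/7) → index 0
j=1: u_1=49/120 ∈ [2/7, 1) → index 1
j=2: u_2=79/120 ∈ [2/7, 1) → index 1
j=3: u_3=109/120 ∈ [2/7, 1) → index 1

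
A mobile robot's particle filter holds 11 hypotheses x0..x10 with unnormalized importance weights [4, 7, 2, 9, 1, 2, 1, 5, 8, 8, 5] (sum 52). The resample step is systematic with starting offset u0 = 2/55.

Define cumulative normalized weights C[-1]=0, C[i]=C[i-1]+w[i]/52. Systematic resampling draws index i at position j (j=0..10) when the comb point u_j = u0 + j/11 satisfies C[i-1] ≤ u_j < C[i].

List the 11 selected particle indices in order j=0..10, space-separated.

0 1 2 3 3 6 7 8 9 9 10

C = [1/13, 11/52, 1/4, 11/26, 23/52, 25/52, 1/2, 31/52, 3/4, 47/52, 1]
j=0: u_0=2/55 ∈ [0, 1/13) → index 0
j=1: u_1=7/55 ∈ [1/13, 11/52) → index 1
j=2: u_2=12/55 ∈ [11/52, 1/4) → index 2
j=3: u_3=17/55 ∈ [1/4, 11/26) → index 3
j=4: u_4=2/5 ∈ [1/4, 11/26) → index 3
j=5: u_5=27/55 ∈ [25/52, 1/2) → index 6
j=6: u_6=32/55 ∈ [1/2, 31/52) → index 7
j=7: u_7=37/55 ∈ [31/52, 3/4) → index 8
j=8: u_8=42/55 ∈ [3/4, 47/52) → index 9
j=9: u_9=47/55 ∈ [3/4, 47/52) → index 9
j=10: u_10=52/55 ∈ [47/52, 1) → index 10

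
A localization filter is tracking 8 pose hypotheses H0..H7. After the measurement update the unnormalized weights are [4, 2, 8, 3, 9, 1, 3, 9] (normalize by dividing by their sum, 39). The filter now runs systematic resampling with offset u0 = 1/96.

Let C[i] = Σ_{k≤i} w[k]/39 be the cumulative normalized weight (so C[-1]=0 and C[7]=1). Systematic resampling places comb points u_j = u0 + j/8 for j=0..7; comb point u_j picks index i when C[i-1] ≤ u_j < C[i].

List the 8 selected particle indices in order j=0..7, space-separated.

0 1 2 3 4 4 6 7

C = [4/39, 2/13, 14/39, 17/39, 2/3, 9/13, 10/13, 1]
j=0: u_0=1/96 ∈ [0, 4/39) → index 0
j=1: u_1=13/96 ∈ [4/39, 2/13) → index 1
j=2: u_2=25/96 ∈ [2/13, 14/39) → index 2
j=3: u_3=37/96 ∈ [14/39, 17/39) → index 3
j=4: u_4=49/96 ∈ [17/39, 2/3) → index 4
j=5: u_5=61/96 ∈ [17/39, 2/3) → index 4
j=6: u_6=73/96 ∈ [9/13, 10/13) → index 6
j=7: u_7=85/96 ∈ [10/13, 1) → index 7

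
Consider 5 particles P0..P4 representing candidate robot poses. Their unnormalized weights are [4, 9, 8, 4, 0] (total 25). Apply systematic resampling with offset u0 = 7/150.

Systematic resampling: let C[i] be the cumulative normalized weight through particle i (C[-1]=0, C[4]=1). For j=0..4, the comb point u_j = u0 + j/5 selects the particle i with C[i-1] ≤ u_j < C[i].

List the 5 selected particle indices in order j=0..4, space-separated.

0 1 1 2 3

C = [4/25, 13/25, 21/25, 1, 1]
j=0: u_0=7/150 ∈ [0, 4/25) → index 0
j=1: u_1=37/150 ∈ [4/25, 13/25) → index 1
j=2: u_2=67/150 ∈ [4/25, 13/25) → index 1
j=3: u_3=97/150 ∈ [13/25, 21/25) → index 2
j=4: u_4=127/150 ∈ [21/25, 1) → index 3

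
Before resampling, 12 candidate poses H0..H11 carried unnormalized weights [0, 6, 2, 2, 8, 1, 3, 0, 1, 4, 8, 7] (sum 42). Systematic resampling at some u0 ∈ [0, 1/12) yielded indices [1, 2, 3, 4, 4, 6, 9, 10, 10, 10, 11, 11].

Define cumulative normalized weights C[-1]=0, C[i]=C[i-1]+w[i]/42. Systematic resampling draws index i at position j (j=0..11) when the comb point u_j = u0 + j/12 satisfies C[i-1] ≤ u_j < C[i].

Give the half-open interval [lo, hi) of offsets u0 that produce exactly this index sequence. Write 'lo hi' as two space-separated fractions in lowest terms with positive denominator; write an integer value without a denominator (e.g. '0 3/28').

5/84 1/14

C = [0, 1/7, 4/21, 5/21, 3/7, 19/42, 11/21, 11/21, 23/42, 9/14, 5/6, 1]
j=0 picked index 1: u0 ∈ [0, 1/7)
j=1 picked index 2: u0 ∈ [5/84, 3/28)
j=2 picked index 3: u0 ∈ [1/42, 1/14)
j=3 picked index 4: u0 ∈ [-1/84, 5/28)
j=4 picked index 4: u0 ∈ [-2/21, 2/21)
j=5 picked index 6: u0 ∈ [1/28, 3/28)
j=6 picked index 9: u0 ∈ [1/21, 1/7)
j=7 picked index 10: u0 ∈ [5/84, 1/4)
j=8 picked index 10: u0 ∈ [-1/42, 1/6)
j=9 picked index 10: u0 ∈ [-3/28, 1/12)
j=10 picked index 11: u0 ∈ [0, 1/6)
j=11 picked index 11: u0 ∈ [-1/12, 1/12)
intersection: [5/84, 1/14)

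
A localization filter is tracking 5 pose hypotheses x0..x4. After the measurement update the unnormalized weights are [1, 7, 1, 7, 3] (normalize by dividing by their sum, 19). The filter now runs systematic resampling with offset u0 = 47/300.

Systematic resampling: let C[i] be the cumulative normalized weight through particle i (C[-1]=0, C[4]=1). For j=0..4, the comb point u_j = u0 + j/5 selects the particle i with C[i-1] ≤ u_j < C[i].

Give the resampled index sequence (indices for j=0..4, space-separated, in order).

C = [1/19, 8/19, 9/19, 16/19, 1]
j=0: u_0=47/300 ∈ [1/19, 8/19) → index 1
j=1: u_1=107/300 ∈ [1/19, 8/19) → index 1
j=2: u_2=167/300 ∈ [9/19, 16/19) → index 3
j=3: u_3=227/300 ∈ [9/19, 16/19) → index 3
j=4: u_4=287/300 ∈ [16/19, 1) → index 4

1 1 3 3 4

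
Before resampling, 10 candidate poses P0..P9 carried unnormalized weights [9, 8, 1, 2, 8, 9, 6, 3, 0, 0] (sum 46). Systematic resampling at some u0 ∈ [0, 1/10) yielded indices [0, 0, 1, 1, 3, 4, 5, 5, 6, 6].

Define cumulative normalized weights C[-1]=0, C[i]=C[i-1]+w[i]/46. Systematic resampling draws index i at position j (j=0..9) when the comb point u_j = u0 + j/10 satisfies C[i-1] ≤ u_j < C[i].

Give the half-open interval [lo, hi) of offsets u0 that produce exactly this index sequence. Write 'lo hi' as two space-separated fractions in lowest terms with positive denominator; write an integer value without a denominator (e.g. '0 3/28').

C = [9/46, 17/46, 9/23, 10/23, 14/23, 37/46, 43/46, 1, 1, 1]
j=0 picked index 0: u0 ∈ [0, 9/46)
j=1 picked index 0: u0 ∈ [-1/10, 11/115)
j=2 picked index 1: u0 ∈ [-1/230, 39/230)
j=3 picked index 1: u0 ∈ [-12/115, 8/115)
j=4 picked index 3: u0 ∈ [-1/115, 4/115)
j=5 picked index 4: u0 ∈ [-3/46, 5/46)
j=6 picked index 5: u0 ∈ [1/115, 47/230)
j=7 picked index 5: u0 ∈ [-21/230, 12/115)
j=8 picked index 6: u0 ∈ [1/230, 31/230)
j=9 picked index 6: u0 ∈ [-11/115, 4/115)
intersection: [1/115, 4/115)

1/115 4/115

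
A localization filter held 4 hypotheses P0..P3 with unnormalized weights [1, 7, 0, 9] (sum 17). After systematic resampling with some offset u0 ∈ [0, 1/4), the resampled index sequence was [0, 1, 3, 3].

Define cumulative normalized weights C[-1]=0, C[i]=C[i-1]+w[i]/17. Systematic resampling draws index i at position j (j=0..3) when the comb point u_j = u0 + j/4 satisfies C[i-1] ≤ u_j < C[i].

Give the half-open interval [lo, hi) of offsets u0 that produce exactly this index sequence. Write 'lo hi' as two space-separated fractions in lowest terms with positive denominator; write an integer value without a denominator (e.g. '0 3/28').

C = [1/17, 8/17, 8/17, 1]
j=0 picked index 0: u0 ∈ [0, 1/17)
j=1 picked index 1: u0 ∈ [-13/68, 15/68)
j=2 picked index 3: u0 ∈ [-1/34, 1/2)
j=3 picked index 3: u0 ∈ [-19/68, 1/4)
intersection: [0, 1/17)

0 1/17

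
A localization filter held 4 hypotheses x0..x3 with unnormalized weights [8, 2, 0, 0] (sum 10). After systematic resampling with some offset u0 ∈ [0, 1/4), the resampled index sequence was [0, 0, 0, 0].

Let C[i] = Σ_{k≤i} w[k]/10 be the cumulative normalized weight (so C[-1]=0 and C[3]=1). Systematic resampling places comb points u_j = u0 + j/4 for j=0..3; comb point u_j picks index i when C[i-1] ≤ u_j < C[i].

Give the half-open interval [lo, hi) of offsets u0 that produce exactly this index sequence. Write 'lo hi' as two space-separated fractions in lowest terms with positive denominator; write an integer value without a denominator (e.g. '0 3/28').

0 1/20

C = [4/5, 1, 1, 1]
j=0 picked index 0: u0 ∈ [0, 4/5)
j=1 picked index 0: u0 ∈ [-1/4, 11/20)
j=2 picked index 0: u0 ∈ [-1/2, 3/10)
j=3 picked index 0: u0 ∈ [-3/4, 1/20)
intersection: [0, 1/20)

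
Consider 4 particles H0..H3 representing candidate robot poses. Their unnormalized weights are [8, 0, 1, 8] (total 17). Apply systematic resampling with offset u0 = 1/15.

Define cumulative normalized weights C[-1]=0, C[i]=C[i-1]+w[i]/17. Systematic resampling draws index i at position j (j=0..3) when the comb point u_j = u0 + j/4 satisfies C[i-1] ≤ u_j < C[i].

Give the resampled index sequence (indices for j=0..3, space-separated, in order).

0 0 3 3

C = [8/17, 8/17, 9/17, 1]
j=0: u_0=1/15 ∈ [0, 8/17) → index 0
j=1: u_1=19/60 ∈ [0, 8/17) → index 0
j=2: u_2=17/30 ∈ [9/17, 1) → index 3
j=3: u_3=49/60 ∈ [9/17, 1) → index 3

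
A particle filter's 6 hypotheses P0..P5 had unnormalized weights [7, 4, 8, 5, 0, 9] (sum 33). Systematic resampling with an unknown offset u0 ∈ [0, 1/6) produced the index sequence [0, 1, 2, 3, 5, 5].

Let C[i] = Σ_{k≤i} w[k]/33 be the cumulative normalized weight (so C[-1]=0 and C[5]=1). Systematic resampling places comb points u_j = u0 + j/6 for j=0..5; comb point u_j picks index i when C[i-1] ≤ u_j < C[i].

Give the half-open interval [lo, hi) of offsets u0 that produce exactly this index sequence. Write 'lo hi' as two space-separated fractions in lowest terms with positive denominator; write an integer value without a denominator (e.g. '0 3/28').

5/66 1/6

C = [7/33, 1/3, 19/33, 8/11, 8/11, 1]
j=0 picked index 0: u0 ∈ [0, 7/33)
j=1 picked index 1: u0 ∈ [1/22, 1/6)
j=2 picked index 2: u0 ∈ [0, 8/33)
j=3 picked index 3: u0 ∈ [5/66, 5/22)
j=4 picked index 5: u0 ∈ [2/33, 1/3)
j=5 picked index 5: u0 ∈ [-7/66, 1/6)
intersection: [5/66, 1/6)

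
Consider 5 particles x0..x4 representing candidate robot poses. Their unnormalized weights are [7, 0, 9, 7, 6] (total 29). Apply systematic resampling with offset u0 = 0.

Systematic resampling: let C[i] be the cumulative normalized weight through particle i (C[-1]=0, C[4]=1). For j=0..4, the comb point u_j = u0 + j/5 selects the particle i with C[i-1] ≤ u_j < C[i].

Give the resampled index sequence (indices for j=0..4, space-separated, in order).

0 0 2 3 4

C = [7/29, 7/29, 16/29, 23/29, 1]
j=0: u_0=0 ∈ [0, 7/29) → index 0
j=1: u_1=1/5 ∈ [0, 7/29) → index 0
j=2: u_2=2/5 ∈ [7/29, 16/29) → index 2
j=3: u_3=3/5 ∈ [16/29, 23/29) → index 3
j=4: u_4=4/5 ∈ [23/29, 1) → index 4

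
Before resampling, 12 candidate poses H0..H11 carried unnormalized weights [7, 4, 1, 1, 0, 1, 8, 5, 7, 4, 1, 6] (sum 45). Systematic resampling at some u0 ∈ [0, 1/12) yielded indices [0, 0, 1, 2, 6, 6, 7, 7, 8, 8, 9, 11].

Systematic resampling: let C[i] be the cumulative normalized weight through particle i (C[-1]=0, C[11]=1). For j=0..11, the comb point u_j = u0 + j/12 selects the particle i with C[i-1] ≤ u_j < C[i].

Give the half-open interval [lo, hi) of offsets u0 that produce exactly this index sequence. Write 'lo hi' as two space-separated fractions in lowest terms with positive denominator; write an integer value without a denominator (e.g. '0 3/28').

0 1/180

C = [7/45, 11/45, 4/15, 13/45, 13/45, 14/45, 22/45, 3/5, 34/45, 38/45, 13/15, 1]
j=0 picked index 0: u0 ∈ [0, 7/45)
j=1 picked index 0: u0 ∈ [-1/12, 13/180)
j=2 picked index 1: u0 ∈ [-1/90, 7/90)
j=3 picked index 2: u0 ∈ [-1/180, 1/60)
j=4 picked index 6: u0 ∈ [-1/45, 7/45)
j=5 picked index 6: u0 ∈ [-19/180, 13/180)
j=6 picked index 7: u0 ∈ [-1/90, 1/10)
j=7 picked index 7: u0 ∈ [-17/180, 1/60)
j=8 picked index 8: u0 ∈ [-1/15, 4/45)
j=9 picked index 8: u0 ∈ [-3/20, 1/180)
j=10 picked index 9: u0 ∈ [-7/90, 1/90)
j=11 picked index 11: u0 ∈ [-1/20, 1/12)
intersection: [0, 1/180)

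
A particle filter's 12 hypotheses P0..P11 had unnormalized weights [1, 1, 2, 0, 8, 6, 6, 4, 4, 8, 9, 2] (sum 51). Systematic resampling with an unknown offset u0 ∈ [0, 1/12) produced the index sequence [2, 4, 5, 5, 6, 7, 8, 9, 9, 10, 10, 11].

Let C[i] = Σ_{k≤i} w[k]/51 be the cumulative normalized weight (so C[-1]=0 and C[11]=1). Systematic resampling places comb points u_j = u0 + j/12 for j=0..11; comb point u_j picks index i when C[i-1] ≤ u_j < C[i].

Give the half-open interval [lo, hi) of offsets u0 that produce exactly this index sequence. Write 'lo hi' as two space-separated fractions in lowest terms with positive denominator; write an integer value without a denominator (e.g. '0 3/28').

7/102 4/51

C = [1/51, 2/51, 4/51, 4/51, 4/17, 6/17, 8/17, 28/51, 32/51, 40/51, 49/51, 1]
j=0 picked index 2: u0 ∈ [2/51, 4/51)
j=1 picked index 4: u0 ∈ [-1/204, 31/204)
j=2 picked index 5: u0 ∈ [7/102, 19/102)
j=3 picked index 5: u0 ∈ [-1/68, 7/68)
j=4 picked index 6: u0 ∈ [1/51, 7/51)
j=5 picked index 7: u0 ∈ [11/204, 9/68)
j=6 picked index 8: u0 ∈ [5/102, 13/102)
j=7 picked index 9: u0 ∈ [3/68, 41/204)
j=8 picked index 9: u0 ∈ [-2/51, 2/17)
j=9 picked index 10: u0 ∈ [7/204, 43/204)
j=10 picked index 10: u0 ∈ [-5/102, 13/102)
j=11 picked index 11: u0 ∈ [3/68, 1/12)
intersection: [7/102, 4/51)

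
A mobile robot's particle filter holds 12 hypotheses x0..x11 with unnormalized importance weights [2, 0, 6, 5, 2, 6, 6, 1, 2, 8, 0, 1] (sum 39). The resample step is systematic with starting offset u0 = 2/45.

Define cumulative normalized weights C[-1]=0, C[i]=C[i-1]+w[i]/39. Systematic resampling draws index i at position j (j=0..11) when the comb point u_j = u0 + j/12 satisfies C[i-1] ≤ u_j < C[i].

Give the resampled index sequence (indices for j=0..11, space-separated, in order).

0 2 3 3 4 5 6 6 7 9 9 9

C = [2/39, 2/39, 8/39, 1/3, 5/13, 7/13, 9/13, 28/39, 10/13, 38/39, 38/39, 1]
j=0: u_0=2/45 ∈ [0, 2/39) → index 0
j=1: u_1=23/180 ∈ [2/39, 8/39) → index 2
j=2: u_2=19/90 ∈ [8/39, 1/3) → index 3
j=3: u_3=53/180 ∈ [8/39, 1/3) → index 3
j=4: u_4=17/45 ∈ [1/3, 5/13) → index 4
j=5: u_5=83/180 ∈ [5/13, 7/13) → index 5
j=6: u_6=49/90 ∈ [7/13, 9/13) → index 6
j=7: u_7=113/180 ∈ [7/13, 9/13) → index 6
j=8: u_8=32/45 ∈ [9/13, 28/39) → index 7
j=9: u_9=143/180 ∈ [10/13, 38/39) → index 9
j=10: u_10=79/90 ∈ [10/13, 38/39) → index 9
j=11: u_11=173/180 ∈ [10/13, 38/39) → index 9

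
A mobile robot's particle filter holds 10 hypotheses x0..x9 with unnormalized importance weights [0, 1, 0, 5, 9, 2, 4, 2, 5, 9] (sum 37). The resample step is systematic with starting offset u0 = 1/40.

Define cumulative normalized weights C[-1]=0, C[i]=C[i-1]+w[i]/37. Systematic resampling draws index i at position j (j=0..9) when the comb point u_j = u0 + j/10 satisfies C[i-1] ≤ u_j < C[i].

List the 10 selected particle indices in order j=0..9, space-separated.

1 3 4 4 5 6 8 8 9 9

C = [0, 1/37, 1/37, 6/37, 15/37, 17/37, 21/37, 23/37, 28/37, 1]
j=0: u_0=1/40 ∈ [0, 1/37) → index 1
j=1: u_1=1/8 ∈ [1/37, 6/37) → index 3
j=2: u_2=9/40 ∈ [6/37, 15/37) → index 4
j=3: u_3=13/40 ∈ [6/37, 15/37) → index 4
j=4: u_4=17/40 ∈ [15/37, 17/37) → index 5
j=5: u_5=21/40 ∈ [17/37, 21/37) → index 6
j=6: u_6=5/8 ∈ [23/37, 28/37) → index 8
j=7: u_7=29/40 ∈ [23/37, 28/37) → index 8
j=8: u_8=33/40 ∈ [28/37, 1) → index 9
j=9: u_9=37/40 ∈ [28/37, 1) → index 9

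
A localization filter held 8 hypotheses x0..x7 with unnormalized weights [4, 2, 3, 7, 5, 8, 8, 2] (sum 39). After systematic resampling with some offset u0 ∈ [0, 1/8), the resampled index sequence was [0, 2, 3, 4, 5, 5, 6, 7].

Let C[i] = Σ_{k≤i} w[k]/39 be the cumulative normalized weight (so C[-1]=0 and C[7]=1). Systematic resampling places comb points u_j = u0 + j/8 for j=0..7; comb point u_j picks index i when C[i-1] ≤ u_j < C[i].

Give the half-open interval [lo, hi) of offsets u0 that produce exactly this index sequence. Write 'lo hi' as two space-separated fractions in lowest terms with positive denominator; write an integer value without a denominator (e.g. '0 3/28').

23/312 4/39

C = [4/39, 2/13, 3/13, 16/39, 7/13, 29/39, 37/39, 1]
j=0 picked index 0: u0 ∈ [0, 4/39)
j=1 picked index 2: u0 ∈ [3/104, 11/104)
j=2 picked index 3: u0 ∈ [-1/52, 25/156)
j=3 picked index 4: u0 ∈ [11/312, 17/104)
j=4 picked index 5: u0 ∈ [1/26, 19/78)
j=5 picked index 5: u0 ∈ [-9/104, 37/312)
j=6 picked index 6: u0 ∈ [-1/156, 31/156)
j=7 picked index 7: u0 ∈ [23/312, 1/8)
intersection: [23/312, 4/39)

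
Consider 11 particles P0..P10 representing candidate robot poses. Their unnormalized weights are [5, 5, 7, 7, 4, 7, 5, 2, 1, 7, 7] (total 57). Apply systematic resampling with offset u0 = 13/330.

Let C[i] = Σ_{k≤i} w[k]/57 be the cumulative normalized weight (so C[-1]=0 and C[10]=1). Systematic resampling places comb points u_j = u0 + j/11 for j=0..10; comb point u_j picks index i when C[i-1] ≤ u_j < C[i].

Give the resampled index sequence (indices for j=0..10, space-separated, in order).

0 1 2 3 3 5 5 6 9 9 10

C = [5/57, 10/57, 17/57, 8/19, 28/57, 35/57, 40/57, 14/19, 43/57, 50/57, 1]
j=0: u_0=13/330 ∈ [0, 5/57) → index 0
j=1: u_1=43/330 ∈ [5/57, 10/57) → index 1
j=2: u_2=73/330 ∈ [10/57, 17/57) → index 2
j=3: u_3=103/330 ∈ [17/57, 8/19) → index 3
j=4: u_4=133/330 ∈ [17/57, 8/19) → index 3
j=5: u_5=163/330 ∈ [28/57, 35/57) → index 5
j=6: u_6=193/330 ∈ [28/57, 35/57) → index 5
j=7: u_7=223/330 ∈ [35/57, 40/57) → index 6
j=8: u_8=23/30 ∈ [43/57, 50/57) → index 9
j=9: u_9=283/330 ∈ [43/57, 50/57) → index 9
j=10: u_10=313/330 ∈ [50/57, 1) → index 10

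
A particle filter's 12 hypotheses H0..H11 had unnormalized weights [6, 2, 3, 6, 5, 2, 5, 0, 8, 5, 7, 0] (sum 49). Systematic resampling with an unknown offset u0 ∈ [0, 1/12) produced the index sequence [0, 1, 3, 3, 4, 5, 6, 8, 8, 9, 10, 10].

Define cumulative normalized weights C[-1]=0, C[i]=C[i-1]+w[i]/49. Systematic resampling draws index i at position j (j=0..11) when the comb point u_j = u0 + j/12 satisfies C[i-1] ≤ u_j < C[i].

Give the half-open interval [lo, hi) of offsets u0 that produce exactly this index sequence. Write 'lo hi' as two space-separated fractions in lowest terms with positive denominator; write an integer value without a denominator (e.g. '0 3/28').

C = [6/49, 8/49, 11/49, 17/49, 22/49, 24/49, 29/49, 29/49, 37/49, 6/7, 1, 1]
j=0 picked index 0: u0 ∈ [0, 6/49)
j=1 picked index 1: u0 ∈ [23/588, 47/588)
j=2 picked index 3: u0 ∈ [17/294, 53/294)
j=3 picked index 3: u0 ∈ [-5/196, 19/196)
j=4 picked index 4: u0 ∈ [2/147, 17/147)
j=5 picked index 5: u0 ∈ [19/588, 43/588)
j=6 picked index 6: u0 ∈ [-1/98, 9/98)
j=7 picked index 8: u0 ∈ [5/588, 101/588)
j=8 picked index 8: u0 ∈ [-11/147, 13/147)
j=9 picked index 9: u0 ∈ [1/196, 3/28)
j=10 picked index 10: u0 ∈ [1/42, 1/6)
j=11 picked index 10: u0 ∈ [-5/84, 1/12)
intersection: [17/294, 43/588)

17/294 43/588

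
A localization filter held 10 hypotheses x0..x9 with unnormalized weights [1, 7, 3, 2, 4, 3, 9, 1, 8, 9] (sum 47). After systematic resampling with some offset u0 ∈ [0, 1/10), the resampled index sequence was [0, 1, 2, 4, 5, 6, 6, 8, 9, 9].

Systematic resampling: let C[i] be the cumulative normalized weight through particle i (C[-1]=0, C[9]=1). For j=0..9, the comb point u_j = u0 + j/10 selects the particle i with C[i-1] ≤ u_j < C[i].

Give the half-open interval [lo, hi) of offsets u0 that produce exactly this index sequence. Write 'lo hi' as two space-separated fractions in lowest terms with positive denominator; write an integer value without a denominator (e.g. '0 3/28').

C = [1/47, 8/47, 11/47, 13/47, 17/47, 20/47, 29/47, 30/47, 38/47, 1]
j=0 picked index 0: u0 ∈ [0, 1/47)
j=1 picked index 1: u0 ∈ [-37/470, 33/470)
j=2 picked index 2: u0 ∈ [-7/235, 8/235)
j=3 picked index 4: u0 ∈ [-11/470, 29/470)
j=4 picked index 5: u0 ∈ [-9/235, 6/235)
j=5 picked index 6: u0 ∈ [-7/94, 11/94)
j=6 picked index 6: u0 ∈ [-41/235, 4/235)
j=7 picked index 8: u0 ∈ [-29/470, 51/470)
j=8 picked index 9: u0 ∈ [2/235, 1/5)
j=9 picked index 9: u0 ∈ [-43/470, 1/10)
intersection: [2/235, 4/235)

2/235 4/235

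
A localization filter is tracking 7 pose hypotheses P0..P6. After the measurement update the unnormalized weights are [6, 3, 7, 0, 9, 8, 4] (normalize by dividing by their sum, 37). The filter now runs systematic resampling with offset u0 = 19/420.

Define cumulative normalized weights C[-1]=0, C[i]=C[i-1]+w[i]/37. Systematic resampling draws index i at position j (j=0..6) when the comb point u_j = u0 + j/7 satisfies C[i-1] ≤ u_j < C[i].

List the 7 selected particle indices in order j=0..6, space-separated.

0 1 2 4 4 5 6

C = [6/37, 9/37, 16/37, 16/37, 25/37, 33/37, 1]
j=0: u_0=19/420 ∈ [0, 6/37) → index 0
j=1: u_1=79/420 ∈ [6/37, 9/37) → index 1
j=2: u_2=139/420 ∈ [9/37, 16/37) → index 2
j=3: u_3=199/420 ∈ [16/37, 25/37) → index 4
j=4: u_4=37/60 ∈ [16/37, 25/37) → index 4
j=5: u_5=319/420 ∈ [25/37, 33/37) → index 5
j=6: u_6=379/420 ∈ [33/37, 1) → index 6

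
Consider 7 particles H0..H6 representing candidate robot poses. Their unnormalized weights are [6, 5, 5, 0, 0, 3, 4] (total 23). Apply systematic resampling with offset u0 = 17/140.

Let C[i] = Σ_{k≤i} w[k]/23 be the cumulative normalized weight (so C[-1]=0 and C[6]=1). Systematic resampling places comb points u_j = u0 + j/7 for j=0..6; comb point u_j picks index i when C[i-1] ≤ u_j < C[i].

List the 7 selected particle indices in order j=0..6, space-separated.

C = [6/23, 11/23, 16/23, 16/23, 16/23, 19/23, 1]
j=0: u_0=17/140 ∈ [0, 6/23) → index 0
j=1: u_1=37/140 ∈ [6/23, 11/23) → index 1
j=2: u_2=57/140 ∈ [6/23, 11/23) → index 1
j=3: u_3=11/20 ∈ [11/23, 16/23) → index 2
j=4: u_4=97/140 ∈ [11/23, 16/23) → index 2
j=5: u_5=117/140 ∈ [19/23, 1) → index 6
j=6: u_6=137/140 ∈ [19/23, 1) → index 6

0 1 1 2 2 6 6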